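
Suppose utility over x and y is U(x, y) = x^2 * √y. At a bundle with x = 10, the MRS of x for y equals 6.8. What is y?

MU_x = 2·x·√y and MU_y = 0.5·x^2·y^(-0.5).
MRS = MU_x/MU_y = (4)·y/x.
Substitute x = 10: MRS = y/2.5. Setting y/2.5 = 6.8 gives y = 6.8·2.5 = 17.

y = 17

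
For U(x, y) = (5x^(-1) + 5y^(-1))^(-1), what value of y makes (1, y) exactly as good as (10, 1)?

y = 10

U depends on (x, y) only through S = 5x^(-1) + 5y^(-1), so equal utility means equal S. At (10, 1): S = 5.5.
With x = 1: 5·1^(-1) = 5, so 5y^(-1) = 5.5 − 5 = 0.5, i.e. y^(-1) = 0.1.
Hence y = 1/0.1 = 10.
Check: U(1, 10) = 0.1818.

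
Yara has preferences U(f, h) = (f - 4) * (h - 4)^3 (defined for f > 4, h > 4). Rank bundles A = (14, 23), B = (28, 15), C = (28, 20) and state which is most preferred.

Bundle C

Evaluate utility at each bundle:
U(A) = 68590.
U(B) = 31944.
U(C) = 98304.
Highest utility is C, so C ≻ A ≻ B.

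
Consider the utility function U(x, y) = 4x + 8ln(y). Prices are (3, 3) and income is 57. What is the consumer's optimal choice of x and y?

x* = 17, y* = 2

MU_x = 4, MU_y = 8/y.
MRS = 4 ÷ (8/y).
Tangency: set MRS = p_x/p_y = 3/3 = 1.
MRS depends only on y: 0.5·y = 1 ⇒ y* = 1/0.5 = 2.
From the budget, 3·x = 57 − 3·2 = 51, so x* = 17.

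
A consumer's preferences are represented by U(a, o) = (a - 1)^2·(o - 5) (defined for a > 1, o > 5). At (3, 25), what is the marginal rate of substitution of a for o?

MRS = 20

MU_a = 2·(a−1)·(o−5), MU_o = (a−1)^2.
MRS = (2/1)·(o−5)/(a−1).
At (3, 25): MRS = 20.
The indifference curve has slope −20 at this bundle.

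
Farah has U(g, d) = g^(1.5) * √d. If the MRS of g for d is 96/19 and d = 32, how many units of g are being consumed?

g = 19

MU_g = 1.5·√g·√d and MU_d = 0.5·g^(1.5)·d^(-0.5).
MRS = MU_g/MU_d = (3)·d/g.
Substitute d = 32: MRS = 96/g. Setting 96/g = 96/19 gives g = 96/(96/19) = 19.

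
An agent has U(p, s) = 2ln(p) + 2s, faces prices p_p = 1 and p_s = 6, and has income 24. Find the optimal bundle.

p* = 6, s* = 3

MU_p = 2/p, MU_s = 2.
MRS = 2/p ÷ 2.
Tangency: set MRS = p_p/p_s = 1/6.
MRS depends only on p: 1/p = 1/6 ⇒ p* = 1/(1/6) = 6.
From the budget, 6·s = 24 − 1·6 = 18, so s* = 3.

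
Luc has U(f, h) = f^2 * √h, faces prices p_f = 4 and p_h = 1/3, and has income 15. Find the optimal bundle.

f* = 3, h* = 9

MU_f = 2·f·√h and MU_h = 0.5·f^2·h^(-0.5).
MRS = MU_f/MU_h = (4)·h/f.
Tangency: set MRS = p_f/p_h = 4/(1/3) = 12.
So (4)·h/f = 12, i.e. h = 3·f.
Substitute into the budget 4·f + (1/3)·h = 15: 5·f = 15, so f* = 3.
Then h* = 3·3 = 9.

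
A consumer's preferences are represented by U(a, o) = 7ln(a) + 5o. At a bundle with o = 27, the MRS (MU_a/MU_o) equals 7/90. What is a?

MU_a = 7/a, MU_o = 5.
MRS = 7/a ÷ 5.
MRS depends only on a: 1.4/a = 7/90 ⇒ a = 1.4/(7/90) = 18.

a = 18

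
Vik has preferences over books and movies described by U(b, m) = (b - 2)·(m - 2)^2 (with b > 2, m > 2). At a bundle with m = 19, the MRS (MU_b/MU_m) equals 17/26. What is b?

b = 15

MU_b = (m−2)^2, MU_m = 2·(b−2)·(m−2).
MRS = (1/2)·(m−2)/(b−2).
Substitute m = 19: MRS = 8.5/(b − 2). Setting this equal to 17/26 gives b − 2 = 8.5/(17/26) = 13, so b = 15.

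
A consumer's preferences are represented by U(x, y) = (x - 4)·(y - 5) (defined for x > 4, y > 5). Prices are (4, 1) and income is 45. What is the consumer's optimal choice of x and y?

x* = 7, y* = 17

MU_x = (y−5), MU_y = (x−4).
MRS = (y−5)/(x−4).
Tangency: set MRS = p_x/p_y = 4/1 = 4.
So (y − 5)/(x − 4) = 4, i.e. (y − 5) = 4·(x − 4).
Rewrite the budget in excess-of-subsistence terms: 4·(x − 4) + 1·(y − 5) = 45 − 4·4 − 1·5 = 24.
Substituting, 8·(x − 4) = 24, so x − 4 = 3 and x* = 7.
Then y − 5 = 4·3 = 12, so y* = 17.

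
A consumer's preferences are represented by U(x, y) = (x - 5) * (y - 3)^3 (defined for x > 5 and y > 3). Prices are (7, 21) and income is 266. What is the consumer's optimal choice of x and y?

x* = 11, y* = 9

MU_x = (y−3)^3, MU_y = 3·(x−5)·(y−3)^2.
MRS = (1/3)·(y−3)/(x−5).
Tangency: set MRS = p_x/p_y = 7/21 = 1/3.
So (1/3)·(y − 3)/(x − 5) = 1/3, i.e. (y − 3) = (x − 5).
Rewrite the budget in excess-of-subsistence terms: 7·(x − 5) + 21·(y − 3) = 266 − 7·5 − 21·3 = 168.
Substituting, 28·(x − 5) = 168, so x − 5 = 6 and x* = 11.
Then y − 3 = 6, so y* = 9.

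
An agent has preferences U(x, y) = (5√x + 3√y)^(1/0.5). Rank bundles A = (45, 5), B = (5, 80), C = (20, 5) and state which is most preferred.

Bundle A

Evaluate utility at each bundle:
U(A) = 1620.000.
U(B) = 1445.000.
U(C) = 845.000.
Highest utility is A, so A ≻ B ≻ C.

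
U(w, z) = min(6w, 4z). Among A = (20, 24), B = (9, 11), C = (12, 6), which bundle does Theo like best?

Bundle A

Evaluate utility at each bundle:
U(A) = 96.
U(B) = 44.
U(C) = 24.
Highest utility is A, so A ≻ B ≻ C.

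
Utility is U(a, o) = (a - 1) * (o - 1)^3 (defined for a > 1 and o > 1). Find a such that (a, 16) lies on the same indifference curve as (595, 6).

a = 23

U(595, 6) = 74250.
Set U(a, 16) = 74250 and solve.
With o = 16: (16 − 1)^3 = 3375, so (a − 1) = 74250/3375 = 22.
So a = 1 + 22 = 23.
Check: U(23, 16) = 74250.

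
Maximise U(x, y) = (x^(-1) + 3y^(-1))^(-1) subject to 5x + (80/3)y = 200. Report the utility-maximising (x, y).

For CES with ρ = -1, MRS = (1/3)·(y/x)^2.
Tangency: set MRS = p_x/p_y = 5/(80/3) = 3/16.
So (y/x)^2 = 9/16; taking the square root, y/x = 0.75, i.e. y = 0.75·x.
Substitute into the budget 5·x + (80/3)·y = 200: 25·x = 200, so x* = 8 and y* = 0.75·8 = 6.

x* = 8, y* = 6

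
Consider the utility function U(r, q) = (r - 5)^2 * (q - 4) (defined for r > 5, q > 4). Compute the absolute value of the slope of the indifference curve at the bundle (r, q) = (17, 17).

MU_r = 2·(r−5)·(q−4), MU_q = (r−5)^2.
MRS = (2/1)·(q−4)/(r−5).
At (17, 17): MRS = 13/6.
So at (17, 17) the consumer would give up 13/6 units of q for one more unit of r.

MRS = 13/6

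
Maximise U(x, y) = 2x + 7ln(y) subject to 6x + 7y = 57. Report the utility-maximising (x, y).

x* = 6, y* = 3

MU_x = 2, MU_y = 7/y.
MRS = 2 ÷ (7/y).
Tangency: set MRS = p_x/p_y = 6/7.
MRS depends only on y: (2/7)·y = 6/7 ⇒ y* = (6/7)/(2/7) = 3.
From the budget, 6·x = 57 − 7·3 = 36, so x* = 6.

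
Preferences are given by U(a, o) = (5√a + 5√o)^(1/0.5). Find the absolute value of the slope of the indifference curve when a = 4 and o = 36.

For CES with ρ = 0.5, MRS = √(o/a).
At (4, 36): MRS = 3.
The indifference curve has slope −3 at this bundle.

MRS = 3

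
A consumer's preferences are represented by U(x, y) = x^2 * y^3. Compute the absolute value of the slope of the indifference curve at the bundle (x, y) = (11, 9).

MRS = 6/11

MU_x = 2·x·y^3 and MU_y = 3·x^2·y^2.
MRS = MU_x/MU_y = (2/3)·y/x.
At (11, 9): MRS = 6/11.
The indifference curve has slope −6/11 at this bundle.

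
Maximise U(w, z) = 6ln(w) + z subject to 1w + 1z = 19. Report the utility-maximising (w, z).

MU_w = 6/w, MU_z = 1.
MRS = 6/w ÷ 1.
Tangency: set MRS = p_w/p_z = 1/1 = 1.
MRS depends only on w: 6/w = 1 ⇒ w* = 6/1 = 6.
From the budget, 1·z = 19 − 1·6 = 13, so z* = 13.

w* = 6, z* = 13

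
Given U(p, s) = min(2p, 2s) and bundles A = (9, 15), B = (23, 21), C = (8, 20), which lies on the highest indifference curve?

Bundle B

Evaluate utility at each bundle:
U(A) = 18.
U(B) = 42.
U(C) = 16.
Highest utility is B, so B ≻ A ≻ C.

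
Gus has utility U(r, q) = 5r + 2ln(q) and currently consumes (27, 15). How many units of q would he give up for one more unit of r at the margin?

MU_r = 5, MU_q = 2/q.
MRS = 5 ÷ (2/q).
At (27, 15): MRS = 37.5.
The indifference curve has slope −37.5 at this bundle.

MRS = 37.5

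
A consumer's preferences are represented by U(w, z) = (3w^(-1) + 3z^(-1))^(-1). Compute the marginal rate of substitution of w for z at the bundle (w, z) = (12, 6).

For CES with ρ = -1, MRS = (z/w)^2.
At (12, 6): MRS = 0.25.
So at (12, 6) the consumer would give up 0.25 units of z for one more unit of w.

MRS = 0.25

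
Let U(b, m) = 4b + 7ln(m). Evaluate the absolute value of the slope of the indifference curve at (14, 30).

MU_b = 4, MU_m = 7/m.
MRS = 4 ÷ (7/m).
At (14, 30): MRS = 120/7.
That is, one extra unit of b is worth 120/7 units of m at the margin.

MRS = 120/7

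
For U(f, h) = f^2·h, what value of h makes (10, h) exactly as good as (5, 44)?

U(5, 44) = 1100.
Set U(10, h) = 1100 and solve.
With f = 10: 10^2 = 100, so h = 1100/100 = 11.
Check: U(10, 11) = 1100.

h = 11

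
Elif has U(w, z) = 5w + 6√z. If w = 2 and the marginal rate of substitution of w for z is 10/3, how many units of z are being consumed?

z = 4

MU_w = 5, MU_z = 6/(2√z).
MRS = 5 ÷ (6/(2√z)).
MRS depends only on z: (5/3)·√z = 10/3 ⇒ √z = (10/3)/(5/3) = 2 ⇒ z = 4.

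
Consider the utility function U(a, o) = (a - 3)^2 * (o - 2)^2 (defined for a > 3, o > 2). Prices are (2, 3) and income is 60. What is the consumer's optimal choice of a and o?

a* = 15, o* = 10

MU_a = 2·(a−3)·(o−2)^2, MU_o = 2·(a−3)^2·(o−2).
MRS = (o−2)/(a−3).
Tangency: set MRS = p_a/p_o = 2/3.
So (o − 2)/(a − 3) = 2/3, i.e. (o − 2) = (2/3)·(a − 3).
Rewrite the budget in excess-of-subsistence terms: 2·(a − 3) + 3·(o − 2) = 60 − 2·3 − 3·2 = 48.
Substituting, 4·(a − 3) = 48, so a − 3 = 12 and a* = 15.
Then o − 2 = (2/3)·12 = 8, so o* = 10.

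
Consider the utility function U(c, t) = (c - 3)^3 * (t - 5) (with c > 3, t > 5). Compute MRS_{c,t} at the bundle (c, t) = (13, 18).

MRS = 3.9

MU_c = 3·(c−3)^2·(t−5), MU_t = (c−3)^3.
MRS = (3/1)·(t−5)/(c−3).
At (13, 18): MRS = 3.9.
So at (13, 18) the consumer would give up 3.9 units of t for one more unit of c.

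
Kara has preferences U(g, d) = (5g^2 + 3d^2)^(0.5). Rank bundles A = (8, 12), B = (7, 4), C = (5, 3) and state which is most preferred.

Bundle A

Evaluate utility at each bundle:
U(A) = 27.423.
U(B) = 17.117.
U(C) = 12.329.
Highest utility is A, so A ≻ B ≻ C.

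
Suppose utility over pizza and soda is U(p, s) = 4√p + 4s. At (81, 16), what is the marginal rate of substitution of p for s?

MRS = 1/18

MU_p = 4/(2√p), MU_s = 4.
MRS = 4/(2√p) ÷ 4.
At (81, 16): MRS = 1/18.
That is, one extra unit of p is worth 1/18 units of s at the margin.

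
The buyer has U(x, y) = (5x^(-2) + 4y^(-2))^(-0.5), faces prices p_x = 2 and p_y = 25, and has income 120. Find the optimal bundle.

x* = 10, y* = 4

For CES with ρ = -2, MRS = (5/4)·(y/x)^3.
Tangency: set MRS = p_x/p_y = 2/25.
So (y/x)^3 = 8/125; taking the cube root, y/x = 0.4, i.e. y = 0.4·x.
Substitute into the budget 2·x + 25·y = 120: 12·x = 120, so x* = 10 and y* = 0.4·10 = 4.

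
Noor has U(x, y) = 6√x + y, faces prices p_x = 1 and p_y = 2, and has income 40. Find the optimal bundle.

x* = 36, y* = 2

MU_x = 6/(2√x), MU_y = 1.
MRS = 6/(2√x) ÷ 1.
Tangency: set MRS = p_x/p_y = 1/2 = 0.5.
MRS depends only on x: 3/√x = 0.5 ⇒ √x = 3/0.5 = 6 ⇒ x* = 36.
From the budget, 2·y = 40 − 1·36 = 4, so y* = 2.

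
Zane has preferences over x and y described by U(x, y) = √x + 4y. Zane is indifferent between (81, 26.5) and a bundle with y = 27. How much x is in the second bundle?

U(81, 26.5) = 115.
Set U(x, 27) = 115 and solve.
With y = 27: √x = 115 − 4·27 = 7, so √x = 7 and x = 49.
Check: U(49, 27) = 115.

x = 49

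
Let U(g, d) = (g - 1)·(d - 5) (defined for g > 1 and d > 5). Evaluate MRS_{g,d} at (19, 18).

MU_g = (d−5), MU_d = (g−1).
MRS = (d−5)/(g−1).
At (19, 18): MRS = 13/18.
That is, one extra unit of g is worth 13/18 units of d at the margin.

MRS = 13/18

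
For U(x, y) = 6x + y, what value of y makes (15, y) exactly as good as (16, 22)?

U(16, 22) = 118.
Set U(15, y) = 118 and solve.
6·15 + y = 118 ⇒ y = 28 ⇒ y = 28.
Check: U(15, 28) = 118.

y = 28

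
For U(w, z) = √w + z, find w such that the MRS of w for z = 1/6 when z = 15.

w = 9

MU_w = 1/(2√w), MU_z = 1.
MRS = 1/(2√w) ÷ 1.
MRS depends only on w: 0.5/√w = 1/6 ⇒ √w = 0.5/(1/6) = 3 ⇒ w = 9.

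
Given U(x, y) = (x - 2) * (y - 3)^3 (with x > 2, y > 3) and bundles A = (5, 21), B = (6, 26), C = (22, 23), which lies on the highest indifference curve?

Bundle C

Evaluate utility at each bundle:
U(A) = 17496.
U(B) = 48668.
U(C) = 160000.
Highest utility is C, so C ≻ B ≻ A.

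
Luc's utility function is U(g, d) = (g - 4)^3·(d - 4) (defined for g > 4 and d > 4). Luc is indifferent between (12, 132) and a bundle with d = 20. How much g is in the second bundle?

g = 20

U(12, 132) = 65536.
Set U(g, 20) = 65536 and solve.
With d = 20: (20 − 4) = 16, so (g − 4)^3 = 65536/16 = 4096.
Taking the cube root (with g > 4): g − 4 = 16, so g = 20.
Check: U(20, 20) = 65536.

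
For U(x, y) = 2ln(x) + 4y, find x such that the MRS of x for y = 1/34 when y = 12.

x = 17

MU_x = 2/x, MU_y = 4.
MRS = 2/x ÷ 4.
MRS depends only on x: 0.5/x = 1/34 ⇒ x = 0.5/(1/34) = 17.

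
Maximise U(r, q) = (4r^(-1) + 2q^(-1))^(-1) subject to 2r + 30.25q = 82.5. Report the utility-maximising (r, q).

For CES with ρ = -1, MRS = (4/2)·(q/r)^2.
Tangency: set MRS = p_r/p_q = 2/30.25 = 8/121.
So (q/r)^2 = 4/121; taking the square root, q/r = 2/11, i.e. q = (2/11)·r.
Substitute into the budget 2·r + 30.25·q = 82.5: 7.5·r = 82.5, so r* = 11 and q* = (2/11)·11 = 2.

r* = 11, q* = 2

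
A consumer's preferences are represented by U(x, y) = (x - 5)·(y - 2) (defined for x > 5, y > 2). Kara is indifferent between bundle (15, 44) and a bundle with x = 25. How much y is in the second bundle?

U(15, 44) = 420.
Set U(25, y) = 420 and solve.
With x = 25: (25 − 5) = 20, so (y − 2) = 420/20 = 21.
So y = 2 + 21 = 23.
Check: U(25, 23) = 420.

y = 23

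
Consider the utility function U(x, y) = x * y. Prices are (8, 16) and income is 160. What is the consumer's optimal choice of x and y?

x* = 10, y* = 5

MU_x = y and MU_y = x.
MRS = MU_x/MU_y = y/x.
Tangency: set MRS = p_x/p_y = 8/16 = 0.5.
So y/x = 0.5, i.e. y = 0.5·x.
Substitute into the budget 8·x + 16·y = 160: 16·x = 160, so x* = 10.
Then y* = 0.5·10 = 5.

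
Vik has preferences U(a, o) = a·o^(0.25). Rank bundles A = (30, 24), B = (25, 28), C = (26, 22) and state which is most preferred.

Bundle A

Evaluate utility at each bundle:
U(A) = 66.401.
U(B) = 57.508.
U(C) = 56.309.
Highest utility is A, so A ≻ B ≻ C.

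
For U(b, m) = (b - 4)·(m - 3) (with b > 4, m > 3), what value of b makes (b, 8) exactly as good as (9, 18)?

U(9, 18) = 75.
Set U(b, 8) = 75 and solve.
With m = 8: (8 − 3) = 5, so (b − 4) = 75/5 = 15.
So b = 4 + 15 = 19.
Check: U(19, 8) = 75.

b = 19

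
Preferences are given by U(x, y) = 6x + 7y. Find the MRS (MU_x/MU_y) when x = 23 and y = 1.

MU_x = 6, MU_y = 7, so MRS = 6/7 at every bundle.
At (23, 1): MRS = 6/7.
So at (23, 1) the consumer would give up 6/7 units of y for one more unit of x.

MRS = 6/7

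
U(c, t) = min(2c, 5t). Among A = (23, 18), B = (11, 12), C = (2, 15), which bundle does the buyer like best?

Evaluate utility at each bundle:
U(A) = 46.
U(B) = 22.
U(C) = 4.
Highest utility is A, so A ≻ B ≻ C.

Bundle A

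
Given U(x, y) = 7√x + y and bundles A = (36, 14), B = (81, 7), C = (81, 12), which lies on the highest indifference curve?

Evaluate utility at each bundle:
U(A) = 56.000.
U(B) = 70.000.
U(C) = 75.000.
Highest utility is C, so C ≻ B ≻ A.

Bundle C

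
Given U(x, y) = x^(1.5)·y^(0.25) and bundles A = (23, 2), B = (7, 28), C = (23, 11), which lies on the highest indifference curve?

Bundle C

Evaluate utility at each bundle:
U(A) = 131.174.
U(B) = 42.603.
U(C) = 200.881.
Highest utility is C, so C ≻ A ≻ B.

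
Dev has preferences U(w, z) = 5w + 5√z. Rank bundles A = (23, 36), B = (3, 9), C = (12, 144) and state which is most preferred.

Evaluate utility at each bundle:
U(A) = 145.000.
U(B) = 30.000.
U(C) = 120.000.
Highest utility is A, so A ≻ C ≻ B.

Bundle A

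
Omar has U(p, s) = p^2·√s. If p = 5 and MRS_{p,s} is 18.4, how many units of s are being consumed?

MU_p = 2·p·√s and MU_s = 0.5·p^2·s^(-0.5).
MRS = MU_p/MU_s = (4)·s/p.
Substitute p = 5: MRS = s/1.25. Setting s/1.25 = 18.4 gives s = 18.4·1.25 = 23.

s = 23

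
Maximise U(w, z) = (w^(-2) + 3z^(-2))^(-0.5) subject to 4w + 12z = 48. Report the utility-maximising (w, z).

For CES with ρ = -2, MRS = (1/3)·(z/w)^3.
Tangency: set MRS = p_w/p_z = 4/12 = 1/3.
So (z/w)^3 = 1; taking the cube root, z/w = 1, i.e. z = w.
Substitute into the budget 4·w + 12·z = 48: 16·w = 48, so w* = 3 and z* = 3.

w* = 3, z* = 3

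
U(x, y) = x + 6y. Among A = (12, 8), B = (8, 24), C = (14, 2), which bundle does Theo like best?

Bundle B

Evaluate utility at each bundle:
U(A) = 60.
U(B) = 152.
U(C) = 26.
Highest utility is B, so B ≻ A ≻ C.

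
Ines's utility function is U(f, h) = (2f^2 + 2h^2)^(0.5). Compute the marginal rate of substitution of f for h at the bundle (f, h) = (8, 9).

MRS = 8/9

For CES with ρ = 2, MRS = (h/f)^(-1).
At (8, 9): MRS = 8/9.
The indifference curve has slope −8/9 at this bundle.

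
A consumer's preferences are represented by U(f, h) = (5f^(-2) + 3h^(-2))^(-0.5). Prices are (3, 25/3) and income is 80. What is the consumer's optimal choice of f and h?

f* = 10, h* = 6

For CES with ρ = -2, MRS = (5/3)·(h/f)^3.
Tangency: set MRS = p_f/p_h = 3/(25/3) = 9/25.
So (h/f)^3 = 27/125; taking the cube root, h/f = 0.6, i.e. h = 0.6·f.
Substitute into the budget 3·f + (25/3)·h = 80: 8·f = 80, so f* = 10 and h* = 0.6·10 = 6.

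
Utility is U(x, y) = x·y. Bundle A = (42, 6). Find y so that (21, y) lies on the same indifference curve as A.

y = 12

U(42, 6) = 252.
Set U(21, y) = 252 and solve.
With x = 21: y = 252/21 = 12.
Check: U(21, 12) = 252.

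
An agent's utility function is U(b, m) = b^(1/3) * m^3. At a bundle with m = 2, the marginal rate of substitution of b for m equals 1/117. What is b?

b = 26

MU_b = 1/3·b^(-2/3)·m^3 and MU_m = 3·b^(1/3)·m^2.
MRS = MU_b/MU_m = (1/9)·m/b.
Substitute m = 2: MRS = (2/9)/b. Setting (2/9)/b = 1/117 gives b = (2/9)/(1/117) = 26.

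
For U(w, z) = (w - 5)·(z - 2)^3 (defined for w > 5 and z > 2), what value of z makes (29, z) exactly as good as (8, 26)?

U(8, 26) = 41472.
Set U(29, z) = 41472 and solve.
With w = 29: (29 − 5) = 24, so (z − 2)^3 = 41472/24 = 1728.
Taking the cube root (with z > 2): z − 2 = 12, so z = 14.
Check: U(29, 14) = 41472.

z = 14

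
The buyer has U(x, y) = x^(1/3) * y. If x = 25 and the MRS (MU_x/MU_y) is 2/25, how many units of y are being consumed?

y = 6

MU_x = 1/3·x^(-2/3)·y and MU_y = x^(1/3).
MRS = MU_x/MU_y = (1/3)·y/x.
Substitute x = 25: MRS = y/75. Setting y/75 = 2/25 gives y = (2/25)·75 = 6.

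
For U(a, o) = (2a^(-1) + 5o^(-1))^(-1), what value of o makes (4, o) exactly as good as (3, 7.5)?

U depends on (a, o) only through S = 2a^(-1) + 5o^(-1), so equal utility means equal S. At (3, 7.5): S = 4/3.
With a = 4: 2·4^(-1) = 0.5, so 5o^(-1) = 4/3 − 0.5 = 5/6, i.e. o^(-1) = 1/6.
Hence o = 1/(1/6) = 6.
Check: U(4, 6) = 0.75.

o = 6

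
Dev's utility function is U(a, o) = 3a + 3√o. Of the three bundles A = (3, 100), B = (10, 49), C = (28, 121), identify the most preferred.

Evaluate utility at each bundle:
U(A) = 39.000.
U(B) = 51.000.
U(C) = 117.000.
Highest utility is C, so C ≻ B ≻ A.

Bundle C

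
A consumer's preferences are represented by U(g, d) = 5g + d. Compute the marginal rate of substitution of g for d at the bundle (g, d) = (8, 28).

MU_g = 5, MU_d = 1, so MRS = 5/1 = 5 at every bundle.
At (8, 28): MRS = 5.
So at (8, 28) the consumer would give up 5 units of d for one more unit of g.

MRS = 5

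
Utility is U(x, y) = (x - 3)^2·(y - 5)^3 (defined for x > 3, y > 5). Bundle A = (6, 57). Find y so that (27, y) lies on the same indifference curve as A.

U(6, 57) = 1265472.
Set U(27, y) = 1265472 and solve.
With x = 27: (27 − 3)^2 = 576, so (y − 5)^3 = 1265472/576 = 2197.
Taking the cube root (with y > 5): y − 5 = 13, so y = 18.
Check: U(27, 18) = 1265472.

y = 18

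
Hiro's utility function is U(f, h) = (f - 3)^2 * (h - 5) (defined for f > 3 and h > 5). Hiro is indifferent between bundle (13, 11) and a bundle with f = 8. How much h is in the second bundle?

U(13, 11) = 600.
Set U(8, h) = 600 and solve.
With f = 8: (8 − 3)^2 = 25, so (h − 5) = 600/25 = 24.
So h = 5 + 24 = 29.
Check: U(8, 29) = 600.

h = 29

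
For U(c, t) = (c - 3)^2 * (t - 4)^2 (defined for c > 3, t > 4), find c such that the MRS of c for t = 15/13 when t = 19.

c = 16

MU_c = 2·(c−3)·(t−4)^2, MU_t = 2·(c−3)^2·(t−4).
MRS = (t−4)/(c−3).
Substitute t = 19: MRS = 15/(c − 3). Setting this equal to 15/13 gives c − 3 = 15/(15/13) = 13, so c = 16.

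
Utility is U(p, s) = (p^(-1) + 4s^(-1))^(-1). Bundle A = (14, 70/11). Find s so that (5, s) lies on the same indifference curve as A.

s = 8

U depends on (p, s) only through S = p^(-1) + 4s^(-1), so equal utility means equal S. At (14, 70/11): S = 0.7.
With p = 5: 5^(-1) = 0.2, so 4s^(-1) = 0.7 − 0.2 = 0.5, i.e. s^(-1) = 0.125.
Hence s = 1/0.125 = 8.
Check: U(5, 8) = 1.4286.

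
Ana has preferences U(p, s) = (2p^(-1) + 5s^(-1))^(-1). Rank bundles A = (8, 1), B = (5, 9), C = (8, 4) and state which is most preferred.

Evaluate utility at each bundle:
U(A) = 0.190.
U(B) = 1.047.
U(C) = 0.667.
Highest utility is B, so B ≻ C ≻ A.

Bundle B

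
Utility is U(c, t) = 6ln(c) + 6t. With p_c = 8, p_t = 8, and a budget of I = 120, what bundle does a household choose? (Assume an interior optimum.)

c* = 1, t* = 14

MU_c = 6/c, MU_t = 6.
MRS = 6/c ÷ 6.
Tangency: set MRS = p_c/p_t = 8/8 = 1.
MRS depends only on c: 1/c = 1 ⇒ c* = 1/1 = 1.
From the budget, 8·t = 120 − 8·1 = 112, so t* = 14.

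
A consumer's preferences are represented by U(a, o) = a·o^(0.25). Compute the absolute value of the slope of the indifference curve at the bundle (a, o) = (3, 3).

MU_a = o^(0.25) and MU_o = 0.25·a·o^(-0.75).
MRS = MU_a/MU_o = (4)·o/a.
At (3, 3): MRS = 4.
The indifference curve has slope −4 at this bundle.

MRS = 4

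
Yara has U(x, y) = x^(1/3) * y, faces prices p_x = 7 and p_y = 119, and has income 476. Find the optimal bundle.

MU_x = 1/3·x^(-2/3)·y and MU_y = x^(1/3).
MRS = MU_x/MU_y = (1/3)·y/x.
Tangency: set MRS = p_x/p_y = 7/119 = 1/17.
So (1/3)·y/x = 1/17, i.e. y = (3/17)·x.
Substitute into the budget 7·x + 119·y = 476: 28·x = 476, so x* = 17.
Then y* = (3/17)·17 = 3.

x* = 17, y* = 3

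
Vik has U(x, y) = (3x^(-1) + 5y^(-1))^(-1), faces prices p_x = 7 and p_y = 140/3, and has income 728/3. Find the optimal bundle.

x* = 8, y* = 4

For CES with ρ = -1, MRS = (3/5)·(y/x)^2.
Tangency: set MRS = p_x/p_y = 7/(140/3) = 0.15.
So (y/x)^2 = 0.25; taking the square root, y/x = 0.5, i.e. y = 0.5·x.
Substitute into the budget 7·x + (140/3)·y = 728/3: (91/3)·x = 728/3, so x* = 8 and y* = 0.5·8 = 4.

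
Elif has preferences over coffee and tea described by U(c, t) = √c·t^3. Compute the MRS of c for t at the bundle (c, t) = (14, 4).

MU_c = 0.5·c^(-0.5)·t^3 and MU_t = 3·√c·t^2.
MRS = MU_c/MU_t = (1/6)·t/c.
At (14, 4): MRS = 1/21.
The indifference curve has slope −1/21 at this bundle.

MRS = 1/21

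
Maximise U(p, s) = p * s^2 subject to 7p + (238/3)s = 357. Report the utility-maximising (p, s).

p* = 17, s* = 3

MU_p = s^2 and MU_s = 2·p·s.
MRS = MU_p/MU_s = (1/2)·s/p.
Tangency: set MRS = p_p/p_s = 7/(238/3) = 3/34.
So (1/2)·s/p = 3/34, i.e. s = (3/17)·p.
Substitute into the budget 7·p + (238/3)·s = 357: 21·p = 357, so p* = 17.
Then s* = (3/17)·17 = 3.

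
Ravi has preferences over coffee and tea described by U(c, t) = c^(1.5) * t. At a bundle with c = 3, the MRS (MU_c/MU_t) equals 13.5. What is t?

MU_c = 1.5·√c·t and MU_t = c^(1.5).
MRS = MU_c/MU_t = (1.5)·t/c.
Substitute c = 3: MRS = t/2. Setting t/2 = 13.5 gives t = 13.5·2 = 27.

t = 27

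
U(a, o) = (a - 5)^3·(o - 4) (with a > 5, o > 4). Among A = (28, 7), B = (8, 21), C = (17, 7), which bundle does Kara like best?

Bundle A

Evaluate utility at each bundle:
U(A) = 36501.
U(B) = 459.
U(C) = 5184.
Highest utility is A, so A ≻ C ≻ B.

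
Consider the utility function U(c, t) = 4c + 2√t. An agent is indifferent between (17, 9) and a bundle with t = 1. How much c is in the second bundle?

c = 18

U(17, 9) = 74.
Set U(c, 1) = 74 and solve.
With t = 1: √1 = 1, so 4c = 74 − 2·1 = 72 and c = 18.
Check: U(18, 1) = 74.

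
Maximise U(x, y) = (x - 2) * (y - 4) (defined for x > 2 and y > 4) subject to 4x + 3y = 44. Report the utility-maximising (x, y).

MU_x = (y−4), MU_y = (x−2).
MRS = (y−4)/(x−2).
Tangency: set MRS = p_x/p_y = 4/3.
So (y − 4)/(x − 2) = 4/3, i.e. (y − 4) = (4/3)·(x − 2).
Rewrite the budget in excess-of-subsistence terms: 4·(x − 2) + 3·(y − 4) = 44 − 4·2 − 3·4 = 24.
Substituting, 8·(x − 2) = 24, so x − 2 = 3 and x* = 5.
Then y − 4 = (4/3)·3 = 4, so y* = 8.

x* = 5, y* = 8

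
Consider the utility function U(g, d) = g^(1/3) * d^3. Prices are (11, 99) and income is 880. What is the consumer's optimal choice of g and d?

MU_g = 1/3·g^(-2/3)·d^3 and MU_d = 3·g^(1/3)·d^2.
MRS = MU_g/MU_d = (1/9)·d/g.
Tangency: set MRS = p_g/p_d = 11/99 = 1/9.
So (1/9)·d/g = 1/9, i.e. d = g.
Substitute into the budget 11·g + 99·d = 880: 110·g = 880, so g* = 8.
Then d* = 8.

g* = 8, d* = 8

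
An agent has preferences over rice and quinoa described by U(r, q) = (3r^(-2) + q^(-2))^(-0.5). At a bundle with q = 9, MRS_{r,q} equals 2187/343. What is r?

r = 7

For CES with ρ = -2, MRS = (3/1)·(q/r)^3.
Setting (3/1)·(9/r)^3 = 2187/343 gives (9/r)^3 = 729/343, so 9/r = 9/7 and r = 7.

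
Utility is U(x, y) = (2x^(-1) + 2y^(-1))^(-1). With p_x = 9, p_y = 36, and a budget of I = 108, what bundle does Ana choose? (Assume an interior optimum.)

For CES with ρ = -1, MRS = (y/x)^2.
Tangency: set MRS = p_x/p_y = 9/36 = 0.25.
So (y/x)^2 = 0.25; taking the square root, y/x = 0.5, i.e. y = 0.5·x.
Substitute into the budget 9·x + 36·y = 108: 27·x = 108, so x* = 4 and y* = 0.5·4 = 2.

x* = 4, y* = 2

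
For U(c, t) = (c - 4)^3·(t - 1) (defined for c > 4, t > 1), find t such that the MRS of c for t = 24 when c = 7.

t = 25

MU_c = 3·(c−4)^2·(t−1), MU_t = (c−4)^3.
MRS = (3/1)·(t−1)/(c−4).
Substitute c = 7: MRS = (t − 1)/1. Setting this equal to 24 gives t − 1 = 24·1 = 24, so t = 25.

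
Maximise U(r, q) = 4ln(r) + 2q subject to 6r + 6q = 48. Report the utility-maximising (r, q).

MU_r = 4/r, MU_q = 2.
MRS = 4/r ÷ 2.
Tangency: set MRS = p_r/p_q = 6/6 = 1.
MRS depends only on r: 2/r = 1 ⇒ r* = 2/1 = 2.
From the budget, 6·q = 48 − 6·2 = 36, so q* = 6.

r* = 2, q* = 6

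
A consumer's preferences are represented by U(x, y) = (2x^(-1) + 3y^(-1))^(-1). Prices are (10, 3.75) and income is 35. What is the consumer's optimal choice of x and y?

x* = 2, y* = 4

For CES with ρ = -1, MRS = (2/3)·(y/x)^2.
Tangency: set MRS = p_x/p_y = 10/3.75 = 8/3.
So (y/x)^2 = 4; taking the square root, y/x = 2, i.e. y = 2·x.
Substitute into the budget 10·x + 3.75·y = 35: 17.5·x = 35, so x* = 2 and y* = 2·2 = 4.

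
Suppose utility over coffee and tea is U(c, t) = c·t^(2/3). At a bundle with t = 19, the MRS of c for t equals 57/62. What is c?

MU_c = t^(2/3) and MU_t = 2/3·c·t^(-1/3).
MRS = MU_c/MU_t = (1.5)·t/c.
Substitute t = 19: MRS = 28.5/c. Setting 28.5/c = 57/62 gives c = 28.5/(57/62) = 31.

c = 31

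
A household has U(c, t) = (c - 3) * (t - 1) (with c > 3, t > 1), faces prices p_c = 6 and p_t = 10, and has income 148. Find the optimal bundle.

MU_c = (t−1), MU_t = (c−3).
MRS = (t−1)/(c−3).
Tangency: set MRS = p_c/p_t = 6/10 = 0.6.
So (t − 1)/(c − 3) = 0.6, i.e. (t − 1) = 0.6·(c − 3).
Rewrite the budget in excess-of-subsistence terms: 6·(c − 3) + 10·(t − 1) = 148 − 6·3 − 10·1 = 120.
Substituting, 12·(c − 3) = 120, so c − 3 = 10 and c* = 13.
Then t − 1 = 0.6·10 = 6, so t* = 7.

c* = 13, t* = 7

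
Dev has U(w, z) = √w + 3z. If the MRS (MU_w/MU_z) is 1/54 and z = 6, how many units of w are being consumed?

w = 81

MU_w = 1/(2√w), MU_z = 3.
MRS = 1/(2√w) ÷ 3.
MRS depends only on w: (1/6)/√w = 1/54 ⇒ √w = (1/6)/(1/54) = 9 ⇒ w = 81.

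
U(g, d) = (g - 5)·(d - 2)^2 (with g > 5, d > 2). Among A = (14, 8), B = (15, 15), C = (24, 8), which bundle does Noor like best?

Evaluate utility at each bundle:
U(A) = 324.
U(B) = 1690.
U(C) = 684.
Highest utility is B, so B ≻ C ≻ A.

Bundle B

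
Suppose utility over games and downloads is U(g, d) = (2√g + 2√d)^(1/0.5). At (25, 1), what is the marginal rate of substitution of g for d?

MRS = 0.2

For CES with ρ = 0.5, MRS = √(d/g).
At (25, 1): MRS = 0.2.
So at (25, 1) the consumer would give up 0.2 units of d for one more unit of g.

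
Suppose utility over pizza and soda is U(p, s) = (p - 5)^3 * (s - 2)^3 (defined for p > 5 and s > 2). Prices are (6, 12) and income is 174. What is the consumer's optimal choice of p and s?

MU_p = 3·(p−5)^2·(s−2)^3, MU_s = 3·(p−5)^3·(s−2)^2.
MRS = (s−2)/(p−5).
Tangency: set MRS = p_p/p_s = 6/12 = 0.5.
So (s − 2)/(p − 5) = 0.5, i.e. (s − 2) = 0.5·(p − 5).
Rewrite the budget in excess-of-subsistence terms: 6·(p − 5) + 12·(s − 2) = 174 − 6·5 − 12·2 = 120.
Substituting, 12·(p − 5) = 120, so p − 5 = 10 and p* = 15.
Then s − 2 = 0.5·10 = 5, so s* = 7.

p* = 15, s* = 7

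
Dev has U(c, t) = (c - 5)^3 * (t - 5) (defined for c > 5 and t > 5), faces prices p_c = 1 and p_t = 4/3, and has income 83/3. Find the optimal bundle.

MU_c = 3·(c−5)^2·(t−5), MU_t = (c−5)^3.
MRS = (3/1)·(t−5)/(c−5).
Tangency: set MRS = p_c/p_t = 1/(4/3) = 0.75.
So (3/1)·(t − 5)/(c − 5) = 0.75, i.e. (t − 5) = 0.25·(c − 5).
Rewrite the budget in excess-of-subsistence terms: 1·(c − 5) + (4/3)·(t − 5) = 83/3 − 1·5 − (4/3)·5 = 16.
Substituting, (4/3)·(c − 5) = 16, so c − 5 = 12 and c* = 17.
Then t − 5 = 0.25·12 = 3, so t* = 8.

c* = 17, t* = 8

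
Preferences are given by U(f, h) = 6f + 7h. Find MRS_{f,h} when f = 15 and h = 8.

MU_f = 6, MU_h = 7, so MRS = 6/7 at every bundle.
At (15, 8): MRS = 6/7.
That is, one extra unit of f is worth 6/7 units of h at the margin.

MRS = 6/7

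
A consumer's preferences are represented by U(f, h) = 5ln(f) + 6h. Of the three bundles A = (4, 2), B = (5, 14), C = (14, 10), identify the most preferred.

Evaluate utility at each bundle:
U(A) = 18.931.
U(B) = 92.047.
U(C) = 73.195.
Highest utility is B, so B ≻ C ≻ A.

Bundle B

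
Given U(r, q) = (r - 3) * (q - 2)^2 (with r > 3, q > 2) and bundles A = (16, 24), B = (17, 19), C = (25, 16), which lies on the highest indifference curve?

Evaluate utility at each bundle:
U(A) = 6292.
U(B) = 4046.
U(C) = 4312.
Highest utility is A, so A ≻ C ≻ B.

Bundle A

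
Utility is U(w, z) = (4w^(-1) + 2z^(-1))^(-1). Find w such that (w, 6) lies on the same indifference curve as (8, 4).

w = 6

U depends on (w, z) only through S = 4w^(-1) + 2z^(-1), so equal utility means equal S. At (8, 4): S = 1.
With z = 6: 2·6^(-1) = 1/3, so 4w^(-1) = 1 − 1/3 = 2/3, i.e. w^(-1) = 1/6.
Hence w = 1/(1/6) = 6.
Check: U(6, 6) = 1.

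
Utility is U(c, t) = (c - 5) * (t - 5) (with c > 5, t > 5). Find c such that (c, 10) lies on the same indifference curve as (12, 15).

U(12, 15) = 70.
Set U(c, 10) = 70 and solve.
With t = 10: (10 − 5) = 5, so (c − 5) = 70/5 = 14.
So c = 5 + 14 = 19.
Check: U(19, 10) = 70.

c = 19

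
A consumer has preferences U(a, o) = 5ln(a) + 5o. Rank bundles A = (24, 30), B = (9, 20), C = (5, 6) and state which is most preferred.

Evaluate utility at each bundle:
U(A) = 165.890.
U(B) = 110.986.
U(C) = 38.047.
Highest utility is A, so A ≻ B ≻ C.

Bundle A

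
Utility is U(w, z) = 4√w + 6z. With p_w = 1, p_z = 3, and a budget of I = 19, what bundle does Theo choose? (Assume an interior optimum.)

w* = 1, z* = 6

MU_w = 4/(2√w), MU_z = 6.
MRS = 4/(2√w) ÷ 6.
Tangency: set MRS = p_w/p_z = 1/3.
MRS depends only on w: (1/3)/√w = 1/3 ⇒ √w = (1/3)/(1/3) = 1 ⇒ w* = 1.
From the budget, 3·z = 19 − 1·1 = 18, so z* = 6.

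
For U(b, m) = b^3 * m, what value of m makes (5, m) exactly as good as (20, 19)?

m = 1216

U(20, 19) = 152000.
Set U(5, m) = 152000 and solve.
With b = 5: 5^3 = 125, so m = 152000/125 = 1216.
Check: U(5, 1216) = 152000.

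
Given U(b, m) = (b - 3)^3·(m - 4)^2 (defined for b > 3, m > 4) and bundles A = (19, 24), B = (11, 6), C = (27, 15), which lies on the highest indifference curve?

Bundle C

Evaluate utility at each bundle:
U(A) = 1638400.
U(B) = 2048.
U(C) = 1672704.
Highest utility is C, so C ≻ A ≻ B.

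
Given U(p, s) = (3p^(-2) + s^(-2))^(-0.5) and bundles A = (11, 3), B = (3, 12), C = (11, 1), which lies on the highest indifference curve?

Bundle A

Evaluate utility at each bundle:
U(A) = 2.713.
U(B) = 1.714.
U(C) = 0.988.
Highest utility is A, so A ≻ B ≻ C.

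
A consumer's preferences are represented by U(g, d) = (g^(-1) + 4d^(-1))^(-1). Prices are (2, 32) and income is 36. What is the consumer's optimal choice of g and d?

g* = 2, d* = 1

For CES with ρ = -1, MRS = (1/4)·(d/g)^2.
Tangency: set MRS = p_g/p_d = 2/32 = 1/16.
So (d/g)^2 = 0.25; taking the square root, d/g = 0.5, i.e. d = 0.5·g.
Substitute into the budget 2·g + 32·d = 36: 18·g = 36, so g* = 2 and d* = 0.5·2 = 1.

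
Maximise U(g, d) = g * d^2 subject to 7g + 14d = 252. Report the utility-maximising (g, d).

g* = 12, d* = 12

MU_g = d^2 and MU_d = 2·g·d.
MRS = MU_g/MU_d = (1/2)·d/g.
Tangency: set MRS = p_g/p_d = 7/14 = 0.5.
So (1/2)·d/g = 0.5, i.e. d = g.
Substitute into the budget 7·g + 14·d = 252: 21·g = 252, so g* = 12.
Then d* = 12.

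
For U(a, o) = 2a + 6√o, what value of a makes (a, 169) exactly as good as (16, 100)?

a = 7

U(16, 100) = 92.
Set U(a, 169) = 92 and solve.
With o = 169: √169 = 13, so 2a = 92 − 6·13 = 14 and a = 7.
Check: U(7, 169) = 92.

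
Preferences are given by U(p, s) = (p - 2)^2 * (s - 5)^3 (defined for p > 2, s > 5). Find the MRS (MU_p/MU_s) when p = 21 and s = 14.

MRS = 6/19

MU_p = 2·(p−2)·(s−5)^3, MU_s = 3·(p−2)^2·(s−5)^2.
MRS = (2/3)·(s−5)/(p−2).
At (21, 14): MRS = 6/19.
The indifference curve has slope −6/19 at this bundle.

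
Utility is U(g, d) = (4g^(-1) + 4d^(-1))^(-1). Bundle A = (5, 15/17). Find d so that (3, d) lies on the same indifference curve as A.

U depends on (g, d) only through S = 4g^(-1) + 4d^(-1), so equal utility means equal S. At (5, 15/17): S = 16/3.
With g = 3: 4·3^(-1) = 4/3, so 4d^(-1) = 16/3 − 4/3 = 4, i.e. d^(-1) = 1.
Hence d = 1/1 = 1.
Check: U(3, 1) = 0.1875.

d = 1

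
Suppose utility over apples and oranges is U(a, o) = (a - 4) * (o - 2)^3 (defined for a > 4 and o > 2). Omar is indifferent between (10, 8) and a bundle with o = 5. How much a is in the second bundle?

U(10, 8) = 1296.
Set U(a, 5) = 1296 and solve.
With o = 5: (5 − 2)^3 = 27, so (a − 4) = 1296/27 = 48.
So a = 4 + 48 = 52.
Check: U(52, 5) = 1296.

a = 52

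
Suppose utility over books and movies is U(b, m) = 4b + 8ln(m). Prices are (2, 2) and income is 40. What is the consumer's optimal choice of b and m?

b* = 18, m* = 2

MU_b = 4, MU_m = 8/m.
MRS = 4 ÷ (8/m).
Tangency: set MRS = p_b/p_m = 2/2 = 1.
MRS depends only on m: 0.5·m = 1 ⇒ m* = 1/0.5 = 2.
From the budget, 2·b = 40 − 2·2 = 36, so b* = 18.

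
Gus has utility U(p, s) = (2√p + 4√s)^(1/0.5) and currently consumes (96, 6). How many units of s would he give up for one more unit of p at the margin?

MRS = 0.125

For CES with ρ = 0.5, MRS = (2/4)·√(s/p).
At (96, 6): MRS = 0.125.
So at (96, 6) the consumer would give up 0.125 units of s for one more unit of p.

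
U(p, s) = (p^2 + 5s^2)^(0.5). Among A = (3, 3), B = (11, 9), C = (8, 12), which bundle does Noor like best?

Evaluate utility at each bundle:
U(A) = 7.348.
U(B) = 22.935.
U(C) = 28.000.
Highest utility is C, so C ≻ B ≻ A.

Bundle C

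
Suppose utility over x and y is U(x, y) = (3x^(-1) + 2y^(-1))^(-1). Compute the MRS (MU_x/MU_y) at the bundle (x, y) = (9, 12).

MRS = 8/3

For CES with ρ = -1, MRS = (3/2)·(y/x)^2.
At (9, 12): MRS = 8/3.
So at (9, 12) the consumer would give up 8/3 units of y for one more unit of x.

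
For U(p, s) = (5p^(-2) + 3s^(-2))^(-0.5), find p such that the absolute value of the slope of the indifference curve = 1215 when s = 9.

For CES with ρ = -2, MRS = (5/3)·(s/p)^3.
Setting (5/3)·(9/p)^3 = 1215 gives (9/p)^3 = 729, so 9/p = 9 and p = 1.

p = 1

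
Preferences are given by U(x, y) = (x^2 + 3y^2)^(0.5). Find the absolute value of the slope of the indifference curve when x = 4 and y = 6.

For CES with ρ = 2, MRS = (1/3)·(y/x)^(-1).
At (4, 6): MRS = 2/9.
So at (4, 6) the consumer would give up 2/9 units of y for one more unit of x.

MRS = 2/9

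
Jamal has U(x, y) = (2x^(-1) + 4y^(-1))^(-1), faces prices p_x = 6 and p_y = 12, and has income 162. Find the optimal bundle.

For CES with ρ = -1, MRS = (2/4)·(y/x)^2.
Tangency: set MRS = p_x/p_y = 6/12 = 0.5.
So (y/x)^2 = 1; taking the square root, y/x = 1, i.e. y = x.
Substitute into the budget 6·x + 12·y = 162: 18·x = 162, so x* = 9 and y* = 9.

x* = 9, y* = 9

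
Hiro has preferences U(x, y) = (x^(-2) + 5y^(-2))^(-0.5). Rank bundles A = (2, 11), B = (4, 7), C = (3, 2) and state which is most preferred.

Evaluate utility at each bundle:
U(A) = 1.853.
U(B) = 2.465.
U(C) = 0.857.
Highest utility is B, so B ≻ A ≻ C.

Bundle B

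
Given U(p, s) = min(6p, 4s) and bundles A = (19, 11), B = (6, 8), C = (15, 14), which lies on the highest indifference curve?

Evaluate utility at each bundle:
U(A) = 44.
U(B) = 32.
U(C) = 56.
Highest utility is C, so C ≻ A ≻ B.

Bundle C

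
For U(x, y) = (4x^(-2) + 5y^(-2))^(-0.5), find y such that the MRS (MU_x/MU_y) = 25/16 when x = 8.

For CES with ρ = -2, MRS = (4/5)·(y/x)^3.
Setting (4/5)·(y/8)^3 = 25/16 gives (y/8)^3 = 125/64, so y/8 = 1.25 and y = 10.

y = 10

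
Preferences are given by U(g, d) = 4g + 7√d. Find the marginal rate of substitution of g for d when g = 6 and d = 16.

MRS = 32/7

MU_g = 4, MU_d = 7/(2√d).
MRS = 4 ÷ (7/(2√d)).
At (6, 16): MRS = 32/7.
That is, one extra unit of g is worth 32/7 units of d at the margin.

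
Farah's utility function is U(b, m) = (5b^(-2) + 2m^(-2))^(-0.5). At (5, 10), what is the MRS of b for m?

For CES with ρ = -2, MRS = (5/2)·(m/b)^3.
At (5, 10): MRS = 20.
The indifference curve has slope −20 at this bundle.

MRS = 20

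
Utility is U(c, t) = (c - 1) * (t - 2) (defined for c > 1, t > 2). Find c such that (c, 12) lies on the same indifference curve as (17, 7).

c = 9

U(17, 7) = 80.
Set U(c, 12) = 80 and solve.
With t = 12: (12 − 2) = 10, so (c − 1) = 80/10 = 8.
So c = 1 + 8 = 9.
Check: U(9, 12) = 80.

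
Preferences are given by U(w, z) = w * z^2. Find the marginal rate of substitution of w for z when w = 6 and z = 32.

MU_w = z^2 and MU_z = 2·w·z.
MRS = MU_w/MU_z = (1/2)·z/w.
At (6, 32): MRS = 8/3.
So at (6, 32) the consumer would give up 8/3 units of z for one more unit of w.

MRS = 8/3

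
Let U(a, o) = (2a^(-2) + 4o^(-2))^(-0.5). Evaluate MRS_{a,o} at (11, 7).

MRS = 343/2662

For CES with ρ = -2, MRS = (2/4)·(o/a)^3.
At (11, 7): MRS = 343/2662.
So at (11, 7) the consumer would give up 343/2662 units of o for one more unit of a.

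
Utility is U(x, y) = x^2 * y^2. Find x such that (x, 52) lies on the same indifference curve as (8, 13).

U(8, 13) = 10816.
Set U(x, 52) = 10816 and solve.
With y = 52: 52^2 = 2704, so x^2 = 10816/2704 = 4; taking the square root, x = 2.
Check: U(2, 52) = 10816.

x = 2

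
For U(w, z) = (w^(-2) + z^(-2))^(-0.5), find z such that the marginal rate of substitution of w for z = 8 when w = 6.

z = 12

For CES with ρ = -2, MRS = (z/w)^3.
Setting (z/6)^3 = 8 gives z/6 = 2 and z = 12.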